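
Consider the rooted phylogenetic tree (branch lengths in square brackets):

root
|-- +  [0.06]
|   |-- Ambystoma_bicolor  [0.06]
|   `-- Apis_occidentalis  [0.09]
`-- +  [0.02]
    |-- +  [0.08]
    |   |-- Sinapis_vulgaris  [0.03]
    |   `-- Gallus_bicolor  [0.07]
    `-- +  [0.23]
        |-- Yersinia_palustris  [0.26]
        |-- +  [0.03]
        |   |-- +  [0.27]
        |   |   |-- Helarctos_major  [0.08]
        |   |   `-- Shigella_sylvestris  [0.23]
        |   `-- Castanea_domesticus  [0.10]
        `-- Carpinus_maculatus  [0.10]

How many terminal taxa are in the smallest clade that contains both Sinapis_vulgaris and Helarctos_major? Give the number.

The MRCA of Sinapis_vulgaris and Helarctos_major is the node subtending ((Sinapis_vulgaris,Gallus_bicolor),(Yersinia_palustris,((Helarctos_major,Shigella_sylvestris),Castanea_domesticus),Carpinus_maculatus)).
That clade contains 7 terminal taxa: Carpinus_maculatus, Castanea_domesticus, Gallus_bicolor, Helarctos_major, Shigella_sylvestris, Sinapis_vulgaris, Yersinia_palustris.

7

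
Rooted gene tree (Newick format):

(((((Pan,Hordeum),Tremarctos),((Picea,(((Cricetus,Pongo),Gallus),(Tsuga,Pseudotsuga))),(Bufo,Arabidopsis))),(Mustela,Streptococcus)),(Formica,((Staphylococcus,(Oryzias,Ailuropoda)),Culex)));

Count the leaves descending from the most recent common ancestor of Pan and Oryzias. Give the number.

The MRCA of Pan and Oryzias is the root, so the clade is the entire tree.
That clade contains 18 terminal taxa: Ailuropoda, Arabidopsis, Bufo, Cricetus, Culex, Formica, Gallus, Hordeum, Mustela, Oryzias, Pan, Picea, Pongo, Pseudotsuga, Staphylococcus, Streptococcus, Tremarctos, Tsuga.

18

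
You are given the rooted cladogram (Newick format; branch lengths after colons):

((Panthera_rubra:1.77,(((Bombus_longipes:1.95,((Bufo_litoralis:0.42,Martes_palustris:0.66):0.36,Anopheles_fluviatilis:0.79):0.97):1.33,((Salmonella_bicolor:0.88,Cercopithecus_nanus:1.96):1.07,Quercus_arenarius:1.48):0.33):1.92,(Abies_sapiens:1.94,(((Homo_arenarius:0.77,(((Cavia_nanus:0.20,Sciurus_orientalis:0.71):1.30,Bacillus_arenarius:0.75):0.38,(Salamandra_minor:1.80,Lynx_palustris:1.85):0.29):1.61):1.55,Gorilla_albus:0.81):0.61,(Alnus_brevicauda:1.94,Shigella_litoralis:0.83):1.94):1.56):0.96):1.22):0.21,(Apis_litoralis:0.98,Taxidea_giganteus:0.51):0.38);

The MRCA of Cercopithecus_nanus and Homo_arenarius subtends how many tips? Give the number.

17

The MRCA of Cercopithecus_nanus and Homo_arenarius is the node subtending (((Bombus_longipes,((Bufo_litoralis,Martes_palustris),Anopheles_fluviatilis)),((Salmonella_bicolor,Cercopithecus_nanus),Quercus_arenarius)),(Abies_sapiens,(((Homo_arenarius,(((Cavia_nanus,Sciurus_orientalis),Bacillus_arenarius),(Salamandra_minor,Lynx_palustris))),Gorilla_albus),(Alnus_brevicauda,Shigella_litoralis)))).
That clade contains 17 terminal taxa: Abies_sapiens, Alnus_brevicauda, Anopheles_fluviatilis, Bacillus_arenarius, Bombus_longipes, Bufo_litoralis, Cavia_nanus, Cercopithecus_nanus, Gorilla_albus, Homo_arenarius, Lynx_palustris, Martes_palustris, Quercus_arenarius, Salamandra_minor, Salmonella_bicolor, Sciurus_orientalis, Shigella_litoralis.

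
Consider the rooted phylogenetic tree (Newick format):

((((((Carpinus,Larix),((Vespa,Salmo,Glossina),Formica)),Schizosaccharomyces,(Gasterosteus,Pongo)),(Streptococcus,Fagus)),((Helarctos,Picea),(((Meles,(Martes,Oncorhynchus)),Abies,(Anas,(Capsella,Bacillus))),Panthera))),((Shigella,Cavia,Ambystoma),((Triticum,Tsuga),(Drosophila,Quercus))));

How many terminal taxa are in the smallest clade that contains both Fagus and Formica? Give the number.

The MRCA of Fagus and Formica is the node subtending ((((Carpinus,Larix),((Vespa,Salmo,Glossina),Formica)),Schizosaccharomyces,(Gasterosteus,Pongo)),(Streptococcus,Fagus)).
That clade contains 11 terminal taxa: Carpinus, Fagus, Formica, Gasterosteus, Glossina, Larix, Pongo, Salmo, Schizosaccharomyces, Streptococcus, Vespa.

11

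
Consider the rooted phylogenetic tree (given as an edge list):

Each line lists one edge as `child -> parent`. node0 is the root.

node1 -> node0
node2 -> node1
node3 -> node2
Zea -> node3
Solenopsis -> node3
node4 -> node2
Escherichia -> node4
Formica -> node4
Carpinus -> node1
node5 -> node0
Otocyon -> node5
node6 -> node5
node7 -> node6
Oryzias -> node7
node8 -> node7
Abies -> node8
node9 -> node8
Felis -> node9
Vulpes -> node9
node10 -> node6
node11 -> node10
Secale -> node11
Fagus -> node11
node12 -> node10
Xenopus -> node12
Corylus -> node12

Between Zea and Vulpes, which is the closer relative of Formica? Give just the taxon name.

Zea

The MRCA of Formica and Zea subtends ((Zea,Solenopsis),(Escherichia,Formica)) (4 taxa).
The MRCA of Formica and Vulpes is the root, subtending the entire tree (14 taxa).
The first is nested inside the second, so Formica shares a more recent common ancestor with Zea.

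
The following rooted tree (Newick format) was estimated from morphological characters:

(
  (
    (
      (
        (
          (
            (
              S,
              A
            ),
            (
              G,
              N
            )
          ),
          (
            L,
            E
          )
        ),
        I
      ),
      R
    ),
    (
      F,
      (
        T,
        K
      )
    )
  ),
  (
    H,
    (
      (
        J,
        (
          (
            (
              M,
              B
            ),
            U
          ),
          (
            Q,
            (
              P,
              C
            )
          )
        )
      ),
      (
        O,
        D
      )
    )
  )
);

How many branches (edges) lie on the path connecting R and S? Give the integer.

6

The MRCA of R and S is the node subtending (((((S,A),(G,N)),(L,E)),I),R).
From R up to that node: 1 branch. From S up to the same node: 5 branches. Total: 1 + 5 = 6.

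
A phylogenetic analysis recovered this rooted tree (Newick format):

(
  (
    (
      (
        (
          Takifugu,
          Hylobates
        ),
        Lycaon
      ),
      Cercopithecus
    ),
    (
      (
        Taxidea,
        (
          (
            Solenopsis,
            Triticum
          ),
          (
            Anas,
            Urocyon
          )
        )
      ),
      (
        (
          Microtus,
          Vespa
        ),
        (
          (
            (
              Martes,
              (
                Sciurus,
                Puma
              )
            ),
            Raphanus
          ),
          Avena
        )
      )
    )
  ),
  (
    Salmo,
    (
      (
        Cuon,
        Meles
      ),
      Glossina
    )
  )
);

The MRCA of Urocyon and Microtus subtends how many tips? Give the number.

The MRCA of Urocyon and Microtus is the node subtending ((Taxidea,((Solenopsis,Triticum),(Anas,Urocyon))),((Microtus,Vespa),(((Martes,(Sciurus,Puma)),Raphanus),Avena))).
That clade contains 12 terminal taxa: Anas, Avena, Martes, Microtus, Puma, Raphanus, Sciurus, Solenopsis, Taxidea, Triticum, Urocyon, Vespa.

12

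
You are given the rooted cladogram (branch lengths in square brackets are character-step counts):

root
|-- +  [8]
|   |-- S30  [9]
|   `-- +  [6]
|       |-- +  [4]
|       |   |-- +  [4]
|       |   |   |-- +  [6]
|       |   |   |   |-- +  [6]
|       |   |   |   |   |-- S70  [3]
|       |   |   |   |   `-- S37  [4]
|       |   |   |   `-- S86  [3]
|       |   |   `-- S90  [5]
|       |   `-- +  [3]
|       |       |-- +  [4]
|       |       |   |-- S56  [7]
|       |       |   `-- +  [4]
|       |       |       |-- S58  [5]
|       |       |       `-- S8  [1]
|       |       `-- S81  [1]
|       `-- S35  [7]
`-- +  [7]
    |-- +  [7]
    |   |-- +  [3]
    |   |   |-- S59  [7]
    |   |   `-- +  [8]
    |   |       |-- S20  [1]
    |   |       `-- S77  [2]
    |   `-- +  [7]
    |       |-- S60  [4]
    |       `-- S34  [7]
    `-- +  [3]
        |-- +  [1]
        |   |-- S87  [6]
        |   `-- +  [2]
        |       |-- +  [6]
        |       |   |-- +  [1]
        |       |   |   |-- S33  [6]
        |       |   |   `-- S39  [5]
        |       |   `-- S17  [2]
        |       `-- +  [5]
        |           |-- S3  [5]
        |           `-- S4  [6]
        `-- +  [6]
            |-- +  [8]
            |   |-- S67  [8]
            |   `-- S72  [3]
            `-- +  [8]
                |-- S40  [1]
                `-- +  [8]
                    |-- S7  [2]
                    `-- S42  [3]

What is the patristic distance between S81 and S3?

The path runs S81 → … → MRCA → … → S3; the MRCA is the root of the tree.
Branch lengths along that path: 1 + 3 + 4 + 6 + 8 + 7 + 3 + 1 + 2 + 5 + 5 = 45.

45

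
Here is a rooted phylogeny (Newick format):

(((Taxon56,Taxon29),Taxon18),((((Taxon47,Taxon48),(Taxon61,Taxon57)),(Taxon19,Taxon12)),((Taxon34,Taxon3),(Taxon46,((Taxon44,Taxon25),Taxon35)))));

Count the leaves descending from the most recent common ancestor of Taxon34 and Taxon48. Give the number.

12

The MRCA of Taxon34 and Taxon48 is the node subtending ((((Taxon47,Taxon48),(Taxon61,Taxon57)),(Taxon19,Taxon12)),((Taxon34,Taxon3),(Taxon46,((Taxon44,Taxon25),Taxon35)))).
That clade contains 12 terminal taxa: Taxon12, Taxon19, Taxon25, Taxon3, Taxon34, Taxon35, Taxon44, Taxon46, Taxon47, Taxon48, Taxon57, Taxon61.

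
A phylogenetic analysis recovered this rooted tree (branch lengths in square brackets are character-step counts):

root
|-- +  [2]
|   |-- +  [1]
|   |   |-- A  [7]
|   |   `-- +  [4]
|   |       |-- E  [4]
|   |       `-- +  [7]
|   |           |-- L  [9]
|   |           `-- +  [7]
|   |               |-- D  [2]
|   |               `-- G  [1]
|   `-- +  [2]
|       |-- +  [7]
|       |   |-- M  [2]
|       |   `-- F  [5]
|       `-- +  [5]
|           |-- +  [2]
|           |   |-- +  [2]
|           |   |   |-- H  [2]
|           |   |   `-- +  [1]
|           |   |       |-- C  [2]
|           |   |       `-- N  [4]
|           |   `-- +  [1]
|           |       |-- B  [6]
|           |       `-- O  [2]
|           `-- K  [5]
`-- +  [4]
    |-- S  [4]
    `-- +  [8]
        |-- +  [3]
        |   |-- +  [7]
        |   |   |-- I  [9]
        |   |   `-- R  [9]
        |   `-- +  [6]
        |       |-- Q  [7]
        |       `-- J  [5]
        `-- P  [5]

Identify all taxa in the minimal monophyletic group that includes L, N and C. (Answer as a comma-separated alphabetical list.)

A, B, C, D, E, F, G, H, K, L, M, N, O

Tracing L: it sits inside (L,(D,G)).
Tracing N: it sits inside (C,N).
Tracing C: it sits inside (C,N).
The smallest clade enclosing all 3 is ((A,(E,(L,(D,G)))),((M,F),(((H,(C,N)),(B,O)),K))); the answer is its 13 terminal taxa in alphabetical order.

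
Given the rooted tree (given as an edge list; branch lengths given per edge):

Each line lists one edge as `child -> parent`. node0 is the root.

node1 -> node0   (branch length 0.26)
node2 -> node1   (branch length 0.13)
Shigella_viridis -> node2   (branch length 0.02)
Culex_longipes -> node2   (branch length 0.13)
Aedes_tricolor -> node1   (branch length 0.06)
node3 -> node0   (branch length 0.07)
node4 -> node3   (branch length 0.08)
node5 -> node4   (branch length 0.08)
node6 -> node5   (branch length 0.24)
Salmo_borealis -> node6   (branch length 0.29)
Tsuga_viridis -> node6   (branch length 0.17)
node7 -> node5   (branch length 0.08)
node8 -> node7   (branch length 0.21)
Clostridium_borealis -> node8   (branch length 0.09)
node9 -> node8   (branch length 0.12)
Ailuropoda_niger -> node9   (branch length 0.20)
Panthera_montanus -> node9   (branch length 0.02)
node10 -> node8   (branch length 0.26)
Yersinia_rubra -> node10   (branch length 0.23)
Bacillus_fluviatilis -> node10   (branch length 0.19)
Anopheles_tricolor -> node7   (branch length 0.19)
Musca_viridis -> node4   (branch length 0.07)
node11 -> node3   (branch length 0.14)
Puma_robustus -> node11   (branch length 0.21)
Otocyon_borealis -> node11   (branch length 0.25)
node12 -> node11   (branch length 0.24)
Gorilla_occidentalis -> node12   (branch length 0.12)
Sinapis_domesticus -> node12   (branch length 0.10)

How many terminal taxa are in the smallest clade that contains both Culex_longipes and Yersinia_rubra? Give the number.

16

The MRCA of Culex_longipes and Yersinia_rubra is the root, so the clade is the entire tree.
That clade contains 16 terminal taxa: Aedes_tricolor, Ailuropoda_niger, Anopheles_tricolor, Bacillus_fluviatilis, Clostridium_borealis, Culex_longipes, Gorilla_occidentalis, Musca_viridis, Otocyon_borealis, Panthera_montanus, Puma_robustus, Salmo_borealis, Shigella_viridis, Sinapis_domesticus, Tsuga_viridis, Yersinia_rubra.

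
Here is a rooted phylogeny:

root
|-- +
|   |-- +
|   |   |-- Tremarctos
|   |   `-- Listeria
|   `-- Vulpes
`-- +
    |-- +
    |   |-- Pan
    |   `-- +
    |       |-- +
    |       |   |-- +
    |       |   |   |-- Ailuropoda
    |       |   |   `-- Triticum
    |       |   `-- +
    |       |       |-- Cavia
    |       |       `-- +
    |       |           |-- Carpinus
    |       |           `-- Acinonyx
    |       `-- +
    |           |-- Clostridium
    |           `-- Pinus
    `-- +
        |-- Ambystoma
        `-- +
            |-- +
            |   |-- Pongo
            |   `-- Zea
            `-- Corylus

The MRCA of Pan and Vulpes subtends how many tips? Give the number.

15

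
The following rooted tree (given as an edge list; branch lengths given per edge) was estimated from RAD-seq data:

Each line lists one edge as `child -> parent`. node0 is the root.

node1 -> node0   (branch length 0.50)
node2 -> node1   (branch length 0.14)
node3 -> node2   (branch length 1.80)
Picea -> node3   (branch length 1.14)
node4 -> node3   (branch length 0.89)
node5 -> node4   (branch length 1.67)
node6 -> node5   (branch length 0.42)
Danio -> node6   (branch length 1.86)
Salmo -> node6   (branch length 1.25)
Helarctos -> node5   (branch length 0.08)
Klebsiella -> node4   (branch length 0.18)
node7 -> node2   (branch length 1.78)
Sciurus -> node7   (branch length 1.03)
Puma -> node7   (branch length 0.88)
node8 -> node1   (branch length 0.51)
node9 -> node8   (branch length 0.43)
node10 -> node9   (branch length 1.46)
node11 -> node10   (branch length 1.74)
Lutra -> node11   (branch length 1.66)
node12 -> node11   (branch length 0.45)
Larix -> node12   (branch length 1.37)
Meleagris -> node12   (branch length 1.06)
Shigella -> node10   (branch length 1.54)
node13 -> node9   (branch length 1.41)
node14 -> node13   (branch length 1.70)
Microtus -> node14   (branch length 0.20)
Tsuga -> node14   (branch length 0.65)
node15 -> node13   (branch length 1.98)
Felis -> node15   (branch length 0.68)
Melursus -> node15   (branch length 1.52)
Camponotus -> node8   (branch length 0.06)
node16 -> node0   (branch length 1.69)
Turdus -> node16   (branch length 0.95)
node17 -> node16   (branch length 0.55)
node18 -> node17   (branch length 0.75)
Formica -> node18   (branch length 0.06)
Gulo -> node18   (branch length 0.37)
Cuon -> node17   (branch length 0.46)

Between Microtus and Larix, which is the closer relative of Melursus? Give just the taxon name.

Microtus

The MRCA of Melursus and Microtus subtends ((Microtus,Tsuga),(Felis,Melursus)) (4 taxa).
The MRCA of Melursus and Larix subtends (((Lutra,(Larix,Meleagris)),Shigella),((Microtus,Tsuga),(Felis,Melursus))) (8 taxa).
The first is nested inside the second, so Melursus shares a more recent common ancestor with Microtus.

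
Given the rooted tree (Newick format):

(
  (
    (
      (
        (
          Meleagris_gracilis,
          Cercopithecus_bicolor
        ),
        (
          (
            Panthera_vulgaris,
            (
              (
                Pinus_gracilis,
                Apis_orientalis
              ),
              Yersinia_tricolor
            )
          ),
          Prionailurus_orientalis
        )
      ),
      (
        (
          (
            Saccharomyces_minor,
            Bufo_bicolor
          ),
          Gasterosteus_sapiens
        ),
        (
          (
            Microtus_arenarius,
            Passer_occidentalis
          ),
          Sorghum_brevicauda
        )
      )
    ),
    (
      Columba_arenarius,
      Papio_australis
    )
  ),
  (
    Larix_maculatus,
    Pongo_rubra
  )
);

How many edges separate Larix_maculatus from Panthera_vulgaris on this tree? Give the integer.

8

The MRCA of Larix_maculatus and Panthera_vulgaris is the root of the tree.
From Larix_maculatus up to that node: 2 branches. From Panthera_vulgaris up to the same node: 6 branches. Total: 2 + 6 = 8.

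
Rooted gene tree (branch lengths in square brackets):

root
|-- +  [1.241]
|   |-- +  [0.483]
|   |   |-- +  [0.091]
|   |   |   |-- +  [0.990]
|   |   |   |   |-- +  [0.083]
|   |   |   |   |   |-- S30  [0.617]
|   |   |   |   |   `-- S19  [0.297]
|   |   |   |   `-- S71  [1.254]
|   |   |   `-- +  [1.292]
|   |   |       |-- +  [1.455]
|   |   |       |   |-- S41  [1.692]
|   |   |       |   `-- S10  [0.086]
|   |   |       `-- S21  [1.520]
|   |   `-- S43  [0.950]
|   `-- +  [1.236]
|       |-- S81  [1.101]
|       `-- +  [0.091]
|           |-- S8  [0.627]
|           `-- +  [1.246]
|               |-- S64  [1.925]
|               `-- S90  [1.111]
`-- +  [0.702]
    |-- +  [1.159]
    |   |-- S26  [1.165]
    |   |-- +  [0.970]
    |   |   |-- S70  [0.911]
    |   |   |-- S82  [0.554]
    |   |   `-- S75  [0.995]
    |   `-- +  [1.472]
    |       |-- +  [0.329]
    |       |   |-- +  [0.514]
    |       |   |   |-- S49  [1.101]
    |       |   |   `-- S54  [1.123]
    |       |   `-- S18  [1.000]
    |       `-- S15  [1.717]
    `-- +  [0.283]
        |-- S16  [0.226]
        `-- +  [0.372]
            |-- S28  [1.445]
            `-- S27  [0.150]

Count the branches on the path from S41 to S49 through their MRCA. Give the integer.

12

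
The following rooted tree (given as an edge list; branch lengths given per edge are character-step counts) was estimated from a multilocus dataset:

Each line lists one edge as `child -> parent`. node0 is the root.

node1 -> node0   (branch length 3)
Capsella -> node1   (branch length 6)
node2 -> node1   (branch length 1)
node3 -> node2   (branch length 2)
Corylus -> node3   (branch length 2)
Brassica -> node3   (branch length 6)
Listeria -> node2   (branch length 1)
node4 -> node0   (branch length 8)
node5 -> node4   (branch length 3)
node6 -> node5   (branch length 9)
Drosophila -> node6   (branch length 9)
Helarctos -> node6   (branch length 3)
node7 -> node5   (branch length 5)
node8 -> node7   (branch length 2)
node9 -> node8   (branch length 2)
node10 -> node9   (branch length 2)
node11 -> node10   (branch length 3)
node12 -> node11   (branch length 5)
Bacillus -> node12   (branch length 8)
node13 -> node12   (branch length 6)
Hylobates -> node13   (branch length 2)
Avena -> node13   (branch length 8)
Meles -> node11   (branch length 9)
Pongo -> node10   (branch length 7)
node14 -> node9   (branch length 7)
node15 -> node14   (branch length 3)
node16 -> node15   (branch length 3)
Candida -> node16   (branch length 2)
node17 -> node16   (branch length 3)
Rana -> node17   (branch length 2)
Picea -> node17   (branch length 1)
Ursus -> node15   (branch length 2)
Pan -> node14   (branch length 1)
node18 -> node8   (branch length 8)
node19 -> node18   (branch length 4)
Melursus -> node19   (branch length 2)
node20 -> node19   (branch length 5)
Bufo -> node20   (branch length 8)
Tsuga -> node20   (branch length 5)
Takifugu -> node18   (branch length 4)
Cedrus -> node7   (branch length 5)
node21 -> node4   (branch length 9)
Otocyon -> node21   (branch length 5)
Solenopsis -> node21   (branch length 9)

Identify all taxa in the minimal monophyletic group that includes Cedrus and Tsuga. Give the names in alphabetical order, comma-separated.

Tracing Cedrus: it sits inside ((((((Bacillus,(Hylobates,Avena)),Meles),Pongo),(((Candida,(Rana,Picea)),Ursus),Pan)),((Melursus,(Bufo,Tsuga)),Takifugu)),Cedrus).
Tracing Tsuga: it sits inside (Bufo,Tsuga).
The smallest clade enclosing both is ((((((Bacillus,(Hylobates,Avena)),Meles),Pongo),(((Candida,(Rana,Picea)),Ursus),Pan)),((Melursus,(Bufo,Tsuga)),Takifugu)),Cedrus); the answer is its 15 terminal taxa in alphabetical order.

Avena, Bacillus, Bufo, Candida, Cedrus, Hylobates, Meles, Melursus, Pan, Picea, Pongo, Rana, Takifugu, Tsuga, Ursus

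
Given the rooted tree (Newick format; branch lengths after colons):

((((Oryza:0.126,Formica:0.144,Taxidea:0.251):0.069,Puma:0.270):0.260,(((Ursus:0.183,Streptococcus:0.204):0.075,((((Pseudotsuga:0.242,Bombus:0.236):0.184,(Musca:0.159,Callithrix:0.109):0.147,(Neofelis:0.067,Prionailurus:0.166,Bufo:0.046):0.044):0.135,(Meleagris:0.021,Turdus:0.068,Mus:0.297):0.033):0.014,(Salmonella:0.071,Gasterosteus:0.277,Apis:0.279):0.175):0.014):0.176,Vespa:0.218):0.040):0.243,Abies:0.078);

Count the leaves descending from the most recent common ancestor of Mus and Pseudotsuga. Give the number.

The MRCA of Mus and Pseudotsuga is the node subtending (((Pseudotsuga,Bombus),(Musca,Callithrix),(Neofelis,Prionailurus,Bufo)),(Meleagris,Turdus,Mus)).
That clade contains 10 terminal taxa: Bombus, Bufo, Callithrix, Meleagris, Mus, Musca, Neofelis, Prionailurus, Pseudotsuga, Turdus.

10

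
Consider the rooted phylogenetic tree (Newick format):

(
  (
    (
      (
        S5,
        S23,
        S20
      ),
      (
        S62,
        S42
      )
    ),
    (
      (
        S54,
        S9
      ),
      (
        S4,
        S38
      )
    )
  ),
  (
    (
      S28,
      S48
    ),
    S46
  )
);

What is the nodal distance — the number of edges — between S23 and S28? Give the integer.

7

The MRCA of S23 and S28 is the root of the tree.
From S23 up to that node: 4 branches. From S28 up to the same node: 3 branches. Total: 4 + 3 = 7.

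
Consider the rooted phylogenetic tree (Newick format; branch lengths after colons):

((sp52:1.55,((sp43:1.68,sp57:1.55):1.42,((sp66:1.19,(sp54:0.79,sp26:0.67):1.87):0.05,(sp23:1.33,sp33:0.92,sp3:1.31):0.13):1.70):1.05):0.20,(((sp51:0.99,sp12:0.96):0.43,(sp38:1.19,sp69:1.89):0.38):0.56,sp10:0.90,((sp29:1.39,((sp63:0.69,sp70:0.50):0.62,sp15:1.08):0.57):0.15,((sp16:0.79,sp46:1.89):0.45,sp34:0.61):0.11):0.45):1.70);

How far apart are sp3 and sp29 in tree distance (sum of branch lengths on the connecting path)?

The path runs sp3 → … → MRCA → … → sp29; the MRCA is the root of the tree.
Branch lengths along that path: 1.31 + 0.13 + 1.70 + 1.05 + 0.20 + 1.70 + 0.45 + 0.15 + 1.39 = 8.08.

8.08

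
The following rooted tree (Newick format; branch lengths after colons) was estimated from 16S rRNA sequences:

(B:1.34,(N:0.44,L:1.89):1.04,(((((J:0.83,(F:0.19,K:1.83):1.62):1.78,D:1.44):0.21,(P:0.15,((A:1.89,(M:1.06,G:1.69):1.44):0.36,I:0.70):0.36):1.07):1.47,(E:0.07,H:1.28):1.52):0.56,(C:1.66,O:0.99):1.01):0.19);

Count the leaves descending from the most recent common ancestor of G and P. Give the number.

The MRCA of G and P is the node subtending (P,((A,(M,G)),I)).
That clade contains 5 terminal taxa: A, G, I, M, P.

5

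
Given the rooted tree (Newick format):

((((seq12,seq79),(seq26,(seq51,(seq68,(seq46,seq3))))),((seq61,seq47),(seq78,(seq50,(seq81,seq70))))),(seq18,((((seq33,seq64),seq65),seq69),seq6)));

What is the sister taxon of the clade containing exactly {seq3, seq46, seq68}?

seq51

The clade containing exactly {seq3, seq46, seq68} attaches to the tree at the node subtending (seq51,(seq68,(seq46,seq3))).
The other lineage descending from that same node — the sister group — is the single tip seq51.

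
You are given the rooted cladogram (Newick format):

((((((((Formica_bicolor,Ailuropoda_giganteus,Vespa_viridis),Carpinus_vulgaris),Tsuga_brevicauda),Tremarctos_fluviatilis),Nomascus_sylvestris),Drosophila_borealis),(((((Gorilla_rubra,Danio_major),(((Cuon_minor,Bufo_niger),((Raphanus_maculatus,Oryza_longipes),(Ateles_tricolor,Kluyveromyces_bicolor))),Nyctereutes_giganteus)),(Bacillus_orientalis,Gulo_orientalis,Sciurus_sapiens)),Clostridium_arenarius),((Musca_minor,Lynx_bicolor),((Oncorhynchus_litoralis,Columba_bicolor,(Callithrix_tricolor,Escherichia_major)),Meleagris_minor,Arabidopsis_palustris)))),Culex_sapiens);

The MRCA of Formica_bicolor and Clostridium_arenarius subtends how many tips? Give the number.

29

The MRCA of Formica_bicolor and Clostridium_arenarius is the node subtending (((((((Formica_bicolor,Ailuropoda_giganteus,Vespa_viridis),Carpinus_vulgaris),Tsuga_brevicauda),Tremarctos_fluviatilis),Nomascus_sylvestris),Drosophila_borealis),(((((Gorilla_rubra,Danio_major),(((Cuon_minor,Bufo_niger),((Raphanus_maculatus,Oryza_longipes),(Ateles_tricolor,Kluyveromyces_bicolor))),Nyctereutes_giganteus)),(Bacillus_orientalis,Gulo_orientalis,Sciurus_sapiens)),Clostridium_arenarius),((Musca_minor,Lynx_bicolor),((Oncorhynchus_litoralis,Columba_bicolor,(Callithrix_tricolor,Escherichia_major)),Meleagris_minor,Arabidopsis_palustris)))).
That clade contains 29 terminal taxa: Ailuropoda_giganteus, Arabidopsis_palustris, Ateles_tricolor, Bacillus_orientalis, Bufo_niger, Callithrix_tricolor, Carpinus_vulgaris, Clostridium_arenarius, Columba_bicolor, Cuon_minor, Danio_major, Drosophila_borealis, Escherichia_major, Formica_bicolor, Gorilla_rubra, Gulo_orientalis, Kluyveromyces_bicolor, Lynx_bicolor, Meleagris_minor, Musca_minor, Nomascus_sylvestris, Nyctereutes_giganteus, Oncorhynchus_litoralis, Oryza_longipes, Raphanus_maculatus, Sciurus_sapiens, Tremarctos_fluviatilis, Tsuga_brevicauda, Vespa_viridis.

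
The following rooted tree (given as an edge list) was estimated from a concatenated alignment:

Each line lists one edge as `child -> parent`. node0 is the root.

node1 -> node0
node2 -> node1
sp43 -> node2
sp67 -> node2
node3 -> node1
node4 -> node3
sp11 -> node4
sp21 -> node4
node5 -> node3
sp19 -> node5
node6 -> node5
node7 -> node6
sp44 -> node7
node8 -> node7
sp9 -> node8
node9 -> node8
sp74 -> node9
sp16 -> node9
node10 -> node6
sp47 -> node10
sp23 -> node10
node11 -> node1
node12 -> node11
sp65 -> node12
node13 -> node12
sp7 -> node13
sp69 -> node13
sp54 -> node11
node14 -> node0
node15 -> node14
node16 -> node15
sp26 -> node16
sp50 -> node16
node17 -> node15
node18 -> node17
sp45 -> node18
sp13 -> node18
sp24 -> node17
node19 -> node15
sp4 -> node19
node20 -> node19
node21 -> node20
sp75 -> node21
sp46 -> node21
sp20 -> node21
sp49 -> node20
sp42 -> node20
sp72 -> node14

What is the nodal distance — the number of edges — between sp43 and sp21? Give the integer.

The MRCA of sp43 and sp21 is the node subtending ((sp43,sp67),((sp11,sp21),(sp19,((sp44,(sp9,(sp74,sp16))),(sp47,sp23)))),((sp65,(sp7,sp69)),sp54)).
From sp43 up to that node: 2 branches. From sp21 up to the same node: 3 branches. Total: 2 + 3 = 5.

5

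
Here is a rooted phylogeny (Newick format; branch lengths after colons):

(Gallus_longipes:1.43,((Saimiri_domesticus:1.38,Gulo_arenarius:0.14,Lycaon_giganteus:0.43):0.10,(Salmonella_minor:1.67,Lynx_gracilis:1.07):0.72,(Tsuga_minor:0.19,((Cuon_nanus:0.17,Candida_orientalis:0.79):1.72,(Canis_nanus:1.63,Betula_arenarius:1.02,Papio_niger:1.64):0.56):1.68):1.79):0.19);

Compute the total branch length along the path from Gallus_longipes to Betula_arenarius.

6.67

The path runs Gallus_longipes → … → MRCA → … → Betula_arenarius; the MRCA is the root of the tree.
Branch lengths along that path: 1.43 + 0.19 + 1.79 + 1.68 + 0.56 + 1.02 = 6.67.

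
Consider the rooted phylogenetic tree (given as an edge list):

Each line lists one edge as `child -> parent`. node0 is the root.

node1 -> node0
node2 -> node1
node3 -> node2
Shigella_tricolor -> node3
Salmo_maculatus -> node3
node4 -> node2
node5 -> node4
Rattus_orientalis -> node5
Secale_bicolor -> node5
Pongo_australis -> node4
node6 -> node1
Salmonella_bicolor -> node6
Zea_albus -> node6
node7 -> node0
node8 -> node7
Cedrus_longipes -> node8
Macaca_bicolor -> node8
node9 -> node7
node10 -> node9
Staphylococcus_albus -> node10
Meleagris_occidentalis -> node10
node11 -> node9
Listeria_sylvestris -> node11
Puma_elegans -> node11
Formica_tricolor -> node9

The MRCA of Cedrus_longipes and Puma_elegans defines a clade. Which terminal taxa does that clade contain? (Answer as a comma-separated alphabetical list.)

Cedrus_longipes, Formica_tricolor, Listeria_sylvestris, Macaca_bicolor, Meleagris_occidentalis, Puma_elegans, Staphylococcus_albus

Tracing Cedrus_longipes: it sits inside (Cedrus_longipes,Macaca_bicolor).
Tracing Puma_elegans: it sits inside (Listeria_sylvestris,Puma_elegans).
The smallest clade enclosing both is ((Cedrus_longipes,Macaca_bicolor),((Staphylococcus_albus,Meleagris_occidentalis),(Listeria_sylvestris,Puma_elegans),Formica_tricolor)); the answer is its 7 terminal taxa in alphabetical order.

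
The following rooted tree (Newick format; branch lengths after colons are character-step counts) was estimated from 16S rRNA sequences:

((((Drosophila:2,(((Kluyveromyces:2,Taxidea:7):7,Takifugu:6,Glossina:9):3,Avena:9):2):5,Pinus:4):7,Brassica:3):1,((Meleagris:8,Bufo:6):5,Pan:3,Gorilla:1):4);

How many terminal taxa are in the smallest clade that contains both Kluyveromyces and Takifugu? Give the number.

4

The MRCA of Kluyveromyces and Takifugu is the node subtending ((Kluyveromyces,Taxidea),Takifugu,Glossina).
That clade contains 4 terminal taxa: Glossina, Kluyveromyces, Takifugu, Taxidea.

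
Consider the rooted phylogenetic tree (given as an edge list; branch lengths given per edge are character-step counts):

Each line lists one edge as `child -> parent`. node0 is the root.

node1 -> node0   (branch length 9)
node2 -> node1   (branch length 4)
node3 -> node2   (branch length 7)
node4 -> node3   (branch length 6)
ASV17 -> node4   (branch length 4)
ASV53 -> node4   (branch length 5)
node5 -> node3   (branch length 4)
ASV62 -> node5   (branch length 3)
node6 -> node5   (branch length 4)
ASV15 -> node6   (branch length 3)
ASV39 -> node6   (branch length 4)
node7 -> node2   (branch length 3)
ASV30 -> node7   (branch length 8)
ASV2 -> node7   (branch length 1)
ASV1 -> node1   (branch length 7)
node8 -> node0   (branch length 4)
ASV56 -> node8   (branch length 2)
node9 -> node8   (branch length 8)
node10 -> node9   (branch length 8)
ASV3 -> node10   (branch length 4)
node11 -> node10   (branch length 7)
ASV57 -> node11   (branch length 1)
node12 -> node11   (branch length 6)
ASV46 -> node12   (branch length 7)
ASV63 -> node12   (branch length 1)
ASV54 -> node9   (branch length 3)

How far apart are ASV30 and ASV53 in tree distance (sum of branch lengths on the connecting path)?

29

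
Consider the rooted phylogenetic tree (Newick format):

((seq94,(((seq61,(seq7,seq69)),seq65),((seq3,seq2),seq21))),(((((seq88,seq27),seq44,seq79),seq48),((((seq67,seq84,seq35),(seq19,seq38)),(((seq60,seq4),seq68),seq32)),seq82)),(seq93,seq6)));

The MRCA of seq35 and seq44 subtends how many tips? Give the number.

15

The MRCA of seq35 and seq44 is the node subtending ((((seq88,seq27),seq44,seq79),seq48),((((seq67,seq84,seq35),(seq19,seq38)),(((seq60,seq4),seq68),seq32)),seq82)).
That clade contains 15 terminal taxa: seq19, seq27, seq32, seq35, seq38, seq4, seq44, seq48, seq60, seq67, seq68, seq79, seq82, seq84, seq88.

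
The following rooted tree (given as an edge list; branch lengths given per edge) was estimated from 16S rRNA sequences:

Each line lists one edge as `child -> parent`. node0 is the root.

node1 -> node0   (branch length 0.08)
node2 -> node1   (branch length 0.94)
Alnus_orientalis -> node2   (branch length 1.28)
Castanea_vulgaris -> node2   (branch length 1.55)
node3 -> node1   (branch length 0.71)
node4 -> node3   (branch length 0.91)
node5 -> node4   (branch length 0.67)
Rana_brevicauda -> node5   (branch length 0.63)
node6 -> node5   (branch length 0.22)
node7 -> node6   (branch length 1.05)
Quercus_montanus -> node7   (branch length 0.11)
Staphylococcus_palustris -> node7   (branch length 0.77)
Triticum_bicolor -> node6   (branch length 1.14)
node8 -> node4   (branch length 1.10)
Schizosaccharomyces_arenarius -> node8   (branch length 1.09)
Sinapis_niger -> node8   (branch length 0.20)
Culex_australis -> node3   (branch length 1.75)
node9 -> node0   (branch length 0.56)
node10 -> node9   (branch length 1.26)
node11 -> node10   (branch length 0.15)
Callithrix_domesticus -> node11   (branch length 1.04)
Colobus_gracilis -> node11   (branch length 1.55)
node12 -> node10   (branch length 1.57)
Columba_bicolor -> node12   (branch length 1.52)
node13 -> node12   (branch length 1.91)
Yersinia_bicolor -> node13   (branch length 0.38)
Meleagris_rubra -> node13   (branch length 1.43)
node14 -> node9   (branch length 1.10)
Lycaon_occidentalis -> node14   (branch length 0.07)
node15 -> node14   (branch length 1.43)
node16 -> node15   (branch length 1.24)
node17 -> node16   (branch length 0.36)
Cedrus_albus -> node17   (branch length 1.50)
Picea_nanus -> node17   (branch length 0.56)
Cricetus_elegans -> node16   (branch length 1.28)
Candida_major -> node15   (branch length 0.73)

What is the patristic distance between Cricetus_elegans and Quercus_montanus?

The path runs Cricetus_elegans → … → MRCA → … → Quercus_montanus; the MRCA is the root of the tree.
Branch lengths along that path: 1.28 + 1.24 + 1.43 + 1.10 + 0.56 + 0.08 + 0.71 + 0.91 + 0.67 + 0.22 + 1.05 + 0.11 = 9.36.

9.36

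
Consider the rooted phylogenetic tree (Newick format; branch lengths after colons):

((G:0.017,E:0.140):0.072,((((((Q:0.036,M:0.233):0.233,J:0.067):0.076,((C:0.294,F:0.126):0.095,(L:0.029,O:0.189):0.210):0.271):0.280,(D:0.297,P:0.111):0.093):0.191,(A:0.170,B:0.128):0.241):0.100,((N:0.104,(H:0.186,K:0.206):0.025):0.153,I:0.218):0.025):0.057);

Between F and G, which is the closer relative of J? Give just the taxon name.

The MRCA of J and F subtends (((Q,M),J),((C,F),(L,O))) (7 taxa).
The MRCA of J and G is the root, subtending the entire tree (17 taxa).
The first is nested inside the second, so J shares a more recent common ancestor with F.

F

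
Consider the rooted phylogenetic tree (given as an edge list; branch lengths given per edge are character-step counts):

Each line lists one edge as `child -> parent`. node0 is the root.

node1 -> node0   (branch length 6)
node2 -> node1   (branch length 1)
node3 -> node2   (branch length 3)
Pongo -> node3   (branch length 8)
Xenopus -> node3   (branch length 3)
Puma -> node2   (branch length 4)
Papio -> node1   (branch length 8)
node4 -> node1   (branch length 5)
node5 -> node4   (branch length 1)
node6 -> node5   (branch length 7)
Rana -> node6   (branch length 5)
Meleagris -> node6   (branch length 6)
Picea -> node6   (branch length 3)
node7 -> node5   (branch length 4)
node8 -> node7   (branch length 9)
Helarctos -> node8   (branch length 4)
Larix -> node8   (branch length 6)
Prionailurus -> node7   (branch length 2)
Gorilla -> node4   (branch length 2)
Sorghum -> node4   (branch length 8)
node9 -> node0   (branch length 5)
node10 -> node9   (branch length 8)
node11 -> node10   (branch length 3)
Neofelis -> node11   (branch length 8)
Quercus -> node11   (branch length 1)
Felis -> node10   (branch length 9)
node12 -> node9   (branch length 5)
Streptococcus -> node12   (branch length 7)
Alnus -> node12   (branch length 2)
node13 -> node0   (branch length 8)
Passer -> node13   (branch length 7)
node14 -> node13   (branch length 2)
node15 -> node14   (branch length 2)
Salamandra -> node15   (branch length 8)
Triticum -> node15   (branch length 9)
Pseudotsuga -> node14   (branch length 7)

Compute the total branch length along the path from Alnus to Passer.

27

The path runs Alnus → … → MRCA → … → Passer; the MRCA is the root of the tree.
Branch lengths along that path: 2 + 5 + 5 + 8 + 7 = 27.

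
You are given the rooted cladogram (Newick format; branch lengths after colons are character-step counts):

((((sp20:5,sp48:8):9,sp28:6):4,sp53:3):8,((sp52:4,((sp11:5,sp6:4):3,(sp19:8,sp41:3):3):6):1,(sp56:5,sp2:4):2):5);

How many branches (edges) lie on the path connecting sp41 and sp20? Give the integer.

The MRCA of sp41 and sp20 is the root of the tree.
From sp41 up to that node: 5 branches. From sp20 up to the same node: 4 branches. Total: 5 + 4 = 9.

9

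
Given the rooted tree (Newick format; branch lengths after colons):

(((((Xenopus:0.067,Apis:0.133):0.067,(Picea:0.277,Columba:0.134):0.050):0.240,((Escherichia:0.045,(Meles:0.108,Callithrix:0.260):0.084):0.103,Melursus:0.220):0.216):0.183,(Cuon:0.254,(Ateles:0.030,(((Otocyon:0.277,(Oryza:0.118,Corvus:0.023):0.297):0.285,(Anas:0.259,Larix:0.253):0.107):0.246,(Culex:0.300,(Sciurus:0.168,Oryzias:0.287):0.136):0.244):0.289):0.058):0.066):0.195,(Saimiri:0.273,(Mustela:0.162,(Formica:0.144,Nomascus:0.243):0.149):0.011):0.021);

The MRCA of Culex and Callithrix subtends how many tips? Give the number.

18

The MRCA of Culex and Callithrix is the node subtending ((((Xenopus,Apis),(Picea,Columba)),((Escherichia,(Meles,Callithrix)),Melursus)),(Cuon,(Ateles,(((Otocyon,(Oryza,Corvus)),(Anas,Larix)),(Culex,(Sciurus,Oryzias)))))).
That clade contains 18 terminal taxa: Anas, Apis, Ateles, Callithrix, Columba, Corvus, Culex, Cuon, Escherichia, Larix, Meles, Melursus, Oryza, Oryzias, Otocyon, Picea, Sciurus, Xenopus.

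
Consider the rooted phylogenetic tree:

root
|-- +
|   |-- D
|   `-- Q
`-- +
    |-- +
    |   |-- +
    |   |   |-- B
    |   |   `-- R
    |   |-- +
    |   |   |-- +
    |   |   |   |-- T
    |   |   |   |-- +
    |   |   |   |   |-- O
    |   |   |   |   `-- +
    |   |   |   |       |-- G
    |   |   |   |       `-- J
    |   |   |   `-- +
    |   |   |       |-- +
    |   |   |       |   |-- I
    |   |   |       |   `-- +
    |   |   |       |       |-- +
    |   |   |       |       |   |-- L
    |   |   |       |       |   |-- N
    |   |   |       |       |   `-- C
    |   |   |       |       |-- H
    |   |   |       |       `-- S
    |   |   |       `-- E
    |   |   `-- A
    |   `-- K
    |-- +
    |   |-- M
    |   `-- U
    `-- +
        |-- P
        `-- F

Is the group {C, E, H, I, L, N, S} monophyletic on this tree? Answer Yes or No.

Yes

The most recent common ancestor of these taxa subtends ((I,((L,N,C),H,S)),E).
That clade has exactly 7 tips — every listed taxon and nothing else — so the group is monophyletic.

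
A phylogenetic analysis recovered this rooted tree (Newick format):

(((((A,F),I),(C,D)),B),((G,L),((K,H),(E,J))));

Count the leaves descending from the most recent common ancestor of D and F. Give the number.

5

The MRCA of D and F is the node subtending (((A,F),I),(C,D)).
That clade contains 5 terminal taxa: A, C, D, F, I.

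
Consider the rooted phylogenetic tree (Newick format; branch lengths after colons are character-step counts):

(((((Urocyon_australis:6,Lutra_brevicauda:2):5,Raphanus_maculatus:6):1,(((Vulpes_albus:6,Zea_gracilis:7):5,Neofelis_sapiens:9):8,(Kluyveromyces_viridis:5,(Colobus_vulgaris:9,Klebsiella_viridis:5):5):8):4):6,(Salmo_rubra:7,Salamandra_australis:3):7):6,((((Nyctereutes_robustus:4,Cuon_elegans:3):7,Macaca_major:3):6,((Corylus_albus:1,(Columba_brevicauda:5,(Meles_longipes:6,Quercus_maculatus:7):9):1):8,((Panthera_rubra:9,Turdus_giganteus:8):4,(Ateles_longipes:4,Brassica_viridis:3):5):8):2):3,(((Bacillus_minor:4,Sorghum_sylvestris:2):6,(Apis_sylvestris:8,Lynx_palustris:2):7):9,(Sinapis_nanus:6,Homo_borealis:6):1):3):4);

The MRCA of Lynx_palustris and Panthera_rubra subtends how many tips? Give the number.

The MRCA of Lynx_palustris and Panthera_rubra is the node subtending ((((Nyctereutes_robustus,Cuon_elegans),Macaca_major),((Corylus_albus,(Columba_brevicauda,(Meles_longipes,Quercus_maculatus))),((Panthera_rubra,Turdus_giganteus),(Ateles_longipes,Brassica_viridis)))),(((Bacillus_minor,Sorghum_sylvestris),(Apis_sylvestris,Lynx_palustris)),(Sinapis_nanus,Homo_borealis))).
That clade contains 17 terminal taxa: Apis_sylvestris, Ateles_longipes, Bacillus_minor, Brassica_viridis, Columba_brevicauda, Corylus_albus, Cuon_elegans, Homo_borealis, Lynx_palustris, Macaca_major, Meles_longipes, Nyctereutes_robustus, Panthera_rubra, Quercus_maculatus, Sinapis_nanus, Sorghum_sylvestris, Turdus_giganteus.

17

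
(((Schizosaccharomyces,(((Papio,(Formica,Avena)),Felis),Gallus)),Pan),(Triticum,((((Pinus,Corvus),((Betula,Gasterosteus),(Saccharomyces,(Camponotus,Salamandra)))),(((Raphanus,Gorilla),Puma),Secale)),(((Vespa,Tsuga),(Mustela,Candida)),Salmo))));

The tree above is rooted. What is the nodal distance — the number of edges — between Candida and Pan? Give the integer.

The MRCA of Candida and Pan is the root of the tree.
From Candida up to that node: 6 branches. From Pan up to the same node: 2 branches. Total: 6 + 2 = 8.

8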